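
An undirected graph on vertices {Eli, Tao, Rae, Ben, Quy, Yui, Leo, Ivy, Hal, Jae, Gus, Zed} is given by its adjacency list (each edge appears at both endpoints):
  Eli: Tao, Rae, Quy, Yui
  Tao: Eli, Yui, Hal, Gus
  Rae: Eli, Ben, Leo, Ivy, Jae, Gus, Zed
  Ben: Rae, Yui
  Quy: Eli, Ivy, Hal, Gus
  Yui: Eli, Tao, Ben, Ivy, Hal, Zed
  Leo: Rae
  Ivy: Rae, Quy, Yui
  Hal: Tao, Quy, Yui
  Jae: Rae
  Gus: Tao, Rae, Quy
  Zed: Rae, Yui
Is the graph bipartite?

Yui-Tao-Eli-Yui is an odd cycle (length 3), and a bipartite graph can contain only even cycles.

No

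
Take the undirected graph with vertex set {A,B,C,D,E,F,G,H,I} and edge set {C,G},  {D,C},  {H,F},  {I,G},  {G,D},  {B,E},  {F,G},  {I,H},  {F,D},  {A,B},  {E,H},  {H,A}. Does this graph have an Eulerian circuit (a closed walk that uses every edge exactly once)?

No

Degrees: A:2, B:2, C:2, D:3, E:2, F:3, G:4, H:4, I:2
Vertices with odd degree: D, F. An Eulerian circuit requires all degrees even.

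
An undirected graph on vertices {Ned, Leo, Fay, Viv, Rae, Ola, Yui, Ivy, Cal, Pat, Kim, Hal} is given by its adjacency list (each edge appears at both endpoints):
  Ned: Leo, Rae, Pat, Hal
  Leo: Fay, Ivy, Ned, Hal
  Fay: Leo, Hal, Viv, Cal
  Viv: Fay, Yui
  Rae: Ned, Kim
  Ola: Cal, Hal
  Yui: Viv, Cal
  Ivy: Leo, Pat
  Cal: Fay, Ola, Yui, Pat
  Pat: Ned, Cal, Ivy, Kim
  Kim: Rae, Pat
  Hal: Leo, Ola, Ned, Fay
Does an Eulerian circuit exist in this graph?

Yes

Degrees: Ned:4, Leo:4, Fay:4, Viv:2, Rae:2, Ola:2, Yui:2, Ivy:2, Cal:4, Pat:4, Kim:2, Hal:4
All degrees are even and the non-isolated vertices are connected — an Eulerian circuit exists.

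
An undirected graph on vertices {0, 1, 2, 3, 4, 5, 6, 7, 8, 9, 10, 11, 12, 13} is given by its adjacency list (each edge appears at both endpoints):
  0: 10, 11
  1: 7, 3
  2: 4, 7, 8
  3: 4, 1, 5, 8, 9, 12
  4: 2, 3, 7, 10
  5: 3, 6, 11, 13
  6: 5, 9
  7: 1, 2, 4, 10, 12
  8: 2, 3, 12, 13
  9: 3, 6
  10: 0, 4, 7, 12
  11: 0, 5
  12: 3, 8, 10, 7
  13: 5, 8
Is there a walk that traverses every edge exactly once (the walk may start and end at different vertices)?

Yes

Degrees: 0:2, 1:2, 2:3, 3:6, 4:4, 5:4, 6:2, 7:5, 8:4, 9:2, 10:4, 11:2, 12:4, 13:2
Odd-degree vertices: 2, 7 (2 total).
The non-isolated vertices are connected and exactly 2 have odd degree, so an Eulerian trail exists (from 2 to 7).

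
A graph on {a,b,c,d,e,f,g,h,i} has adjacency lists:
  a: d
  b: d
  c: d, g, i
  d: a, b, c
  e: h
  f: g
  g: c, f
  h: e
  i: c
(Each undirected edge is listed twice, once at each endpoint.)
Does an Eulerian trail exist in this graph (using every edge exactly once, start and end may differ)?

No

Degrees: a:1, b:1, c:3, d:3, e:1, f:1, g:2, h:1, i:1
Odd-degree vertices: a, b, c, d, e, f, h, i (8 total).
An Eulerian trail requires 0 or 2 odd-degree vertices; here there are 8.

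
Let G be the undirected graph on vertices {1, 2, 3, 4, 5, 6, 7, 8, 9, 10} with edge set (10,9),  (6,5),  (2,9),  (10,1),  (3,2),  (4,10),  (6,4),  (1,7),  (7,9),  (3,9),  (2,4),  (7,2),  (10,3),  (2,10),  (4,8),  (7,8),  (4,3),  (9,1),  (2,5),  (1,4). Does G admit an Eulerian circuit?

Degrees: 1:4, 2:6, 3:4, 4:6, 5:2, 6:2, 7:4, 8:2, 9:5, 10:5
Vertices with odd degree: 9, 10. An Eulerian circuit requires all degrees even.

No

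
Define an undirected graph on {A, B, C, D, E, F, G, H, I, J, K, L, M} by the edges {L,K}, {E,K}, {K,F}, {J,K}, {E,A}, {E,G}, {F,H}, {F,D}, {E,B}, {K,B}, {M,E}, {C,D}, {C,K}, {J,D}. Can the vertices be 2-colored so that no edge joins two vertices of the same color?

The cycle B-K-E-B has length 3, which is odd, so the graph is not bipartite.

No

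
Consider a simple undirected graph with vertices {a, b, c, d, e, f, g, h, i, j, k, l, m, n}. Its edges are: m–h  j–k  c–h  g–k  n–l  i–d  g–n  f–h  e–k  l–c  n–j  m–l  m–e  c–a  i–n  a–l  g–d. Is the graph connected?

Component: {b}
Component: {a, c, d, e, f, g, h, i, j, k, l, m, n}
No edge joins these 2 groups, so the graph is disconnected.

No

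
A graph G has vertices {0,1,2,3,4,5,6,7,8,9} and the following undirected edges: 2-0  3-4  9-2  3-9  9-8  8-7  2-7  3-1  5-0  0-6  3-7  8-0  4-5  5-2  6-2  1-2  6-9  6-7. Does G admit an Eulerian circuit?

No

Degrees: 0:4, 1:2, 2:6, 3:4, 4:2, 5:3, 6:4, 7:4, 8:3, 9:4
Vertices with odd degree: 5, 8. An Eulerian circuit requires all degrees even.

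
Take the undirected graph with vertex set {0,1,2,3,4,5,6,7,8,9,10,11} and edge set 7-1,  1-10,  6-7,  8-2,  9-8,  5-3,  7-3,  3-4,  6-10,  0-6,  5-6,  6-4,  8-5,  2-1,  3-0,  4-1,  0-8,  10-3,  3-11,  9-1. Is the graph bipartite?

A valid 2-coloring puts {1, 3, 6, 8} on one side and {0, 2, 4, 5, 7, 9, 10, 11} on the other; every edge crosses between the two sides.

Yes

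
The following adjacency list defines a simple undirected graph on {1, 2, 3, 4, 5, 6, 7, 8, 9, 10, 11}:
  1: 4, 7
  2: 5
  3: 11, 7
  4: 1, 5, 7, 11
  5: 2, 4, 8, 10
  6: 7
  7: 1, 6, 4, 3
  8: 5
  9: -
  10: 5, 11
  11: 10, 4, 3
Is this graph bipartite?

1-7-4-1 is an odd cycle (length 3), and a bipartite graph can contain only even cycles.

No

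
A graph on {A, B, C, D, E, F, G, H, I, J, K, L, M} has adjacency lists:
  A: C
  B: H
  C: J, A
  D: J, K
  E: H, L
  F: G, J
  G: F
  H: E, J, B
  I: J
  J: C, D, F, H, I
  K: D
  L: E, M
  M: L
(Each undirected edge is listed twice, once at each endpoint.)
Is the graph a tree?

The graph has 13 vertices and 12 edges.
It is connected with exactly 12 edges, hence acyclic — it is a tree.

Yes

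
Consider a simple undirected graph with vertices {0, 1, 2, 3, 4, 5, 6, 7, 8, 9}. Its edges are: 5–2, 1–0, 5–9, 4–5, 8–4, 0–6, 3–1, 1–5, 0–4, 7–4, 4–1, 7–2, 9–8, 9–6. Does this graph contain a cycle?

Yes

The graph has 10 vertices, 14 edges, and 1 connected component.
Since 14 > 10 - 1, a cycle must exist; for instance 4-5-2-7-4.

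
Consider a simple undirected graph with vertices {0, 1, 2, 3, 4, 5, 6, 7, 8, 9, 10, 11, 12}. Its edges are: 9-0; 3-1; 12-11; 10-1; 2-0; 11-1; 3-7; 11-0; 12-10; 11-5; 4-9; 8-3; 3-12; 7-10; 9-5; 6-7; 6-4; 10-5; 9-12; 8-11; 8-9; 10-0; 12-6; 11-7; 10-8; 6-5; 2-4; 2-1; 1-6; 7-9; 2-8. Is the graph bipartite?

Yes

Color {2, 3, 6, 9, 10, 11} black and {0, 1, 4, 5, 7, 8, 12} white. No edge joins two same-colored vertices, so the graph is bipartite.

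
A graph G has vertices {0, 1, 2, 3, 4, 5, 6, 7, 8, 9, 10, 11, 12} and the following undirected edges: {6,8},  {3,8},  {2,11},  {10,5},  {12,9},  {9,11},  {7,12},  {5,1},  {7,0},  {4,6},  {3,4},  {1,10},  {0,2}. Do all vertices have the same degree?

Yes

Degrees: 0:2, 1:2, 2:2, 3:2, 4:2, 5:2, 6:2, 7:2, 8:2, 9:2, 10:2, 11:2, 12:2
All degrees equal 2; the graph is regular.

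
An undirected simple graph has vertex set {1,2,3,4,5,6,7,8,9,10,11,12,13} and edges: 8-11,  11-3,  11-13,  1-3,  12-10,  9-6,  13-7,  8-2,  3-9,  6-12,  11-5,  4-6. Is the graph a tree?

Yes

|V| = 13, |E| = 12.
Connected and |E| = |V| - 1, which characterizes a tree.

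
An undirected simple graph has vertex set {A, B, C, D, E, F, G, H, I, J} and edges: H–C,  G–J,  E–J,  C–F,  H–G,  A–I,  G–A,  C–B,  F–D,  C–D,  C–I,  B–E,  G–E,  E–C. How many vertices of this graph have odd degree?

Degrees: A:2, B:2, C:6, D:2, E:4, F:2, G:4, H:2, I:2, J:2
Odd-degree vertices: none.

0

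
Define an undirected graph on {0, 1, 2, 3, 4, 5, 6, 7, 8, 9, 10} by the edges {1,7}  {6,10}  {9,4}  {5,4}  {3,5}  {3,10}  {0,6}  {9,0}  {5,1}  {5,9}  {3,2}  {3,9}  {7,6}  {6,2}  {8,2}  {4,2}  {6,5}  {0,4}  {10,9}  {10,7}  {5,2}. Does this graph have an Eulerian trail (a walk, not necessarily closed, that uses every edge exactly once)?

Degrees: 0:3, 1:2, 2:5, 3:4, 4:4, 5:6, 6:5, 7:3, 8:1, 9:5, 10:4
Odd-degree vertices: 0, 2, 6, 7, 8, 9 (6 total).
An Eulerian trail requires 0 or 2 odd-degree vertices; here there are 6.

No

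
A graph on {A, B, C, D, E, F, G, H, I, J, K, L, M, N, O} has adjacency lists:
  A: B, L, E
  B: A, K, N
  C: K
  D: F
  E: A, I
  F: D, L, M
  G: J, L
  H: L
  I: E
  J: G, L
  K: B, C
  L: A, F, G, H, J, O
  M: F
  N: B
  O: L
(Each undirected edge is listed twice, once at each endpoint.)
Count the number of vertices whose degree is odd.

10

Degrees: A:3, B:3, C:1, D:1, E:2, F:3, G:2, H:1, I:1, J:2, K:2, L:6, M:1, N:1, O:1
Odd-degree vertices: A, B, C, D, F, H, I, M, N, O.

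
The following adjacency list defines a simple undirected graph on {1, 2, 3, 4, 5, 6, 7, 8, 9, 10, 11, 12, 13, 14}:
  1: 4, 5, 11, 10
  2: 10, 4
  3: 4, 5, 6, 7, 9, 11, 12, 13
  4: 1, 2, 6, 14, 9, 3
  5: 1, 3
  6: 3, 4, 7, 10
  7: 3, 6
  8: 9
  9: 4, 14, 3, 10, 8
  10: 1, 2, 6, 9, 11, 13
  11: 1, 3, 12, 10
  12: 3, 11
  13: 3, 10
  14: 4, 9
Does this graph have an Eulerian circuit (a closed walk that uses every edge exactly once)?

Degrees: 1:4, 2:2, 3:8, 4:6, 5:2, 6:4, 7:2, 8:1, 9:5, 10:6, 11:4, 12:2, 13:2, 14:2
8, 9 have odd degree; an Eulerian circuit needs every degree to be even, so none exists.

No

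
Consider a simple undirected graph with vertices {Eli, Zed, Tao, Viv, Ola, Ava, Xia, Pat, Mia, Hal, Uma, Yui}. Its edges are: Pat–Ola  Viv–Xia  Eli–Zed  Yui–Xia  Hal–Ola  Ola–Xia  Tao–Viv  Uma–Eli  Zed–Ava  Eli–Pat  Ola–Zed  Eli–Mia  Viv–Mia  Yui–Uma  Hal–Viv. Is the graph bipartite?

Yes

A valid 2-coloring puts {Zed, Tao, Xia, Pat, Mia, Hal, Uma} on one side and {Eli, Viv, Ola, Ava, Yui} on the other; every edge crosses between the two sides.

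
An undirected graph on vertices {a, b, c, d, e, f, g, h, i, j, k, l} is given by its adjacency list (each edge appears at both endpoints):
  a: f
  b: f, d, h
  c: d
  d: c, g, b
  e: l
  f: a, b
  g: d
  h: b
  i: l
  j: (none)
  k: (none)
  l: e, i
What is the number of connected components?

4

Component: {j}
Component: {k}
Component: {e, i, l}
Component: {a, b, c, d, f, g, h}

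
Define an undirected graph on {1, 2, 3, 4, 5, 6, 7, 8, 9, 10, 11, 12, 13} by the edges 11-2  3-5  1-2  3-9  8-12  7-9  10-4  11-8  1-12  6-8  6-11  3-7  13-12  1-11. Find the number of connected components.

Component: {4, 10}
Component: {3, 5, 7, 9}
Component: {1, 2, 6, 8, 11, 12, 13}

3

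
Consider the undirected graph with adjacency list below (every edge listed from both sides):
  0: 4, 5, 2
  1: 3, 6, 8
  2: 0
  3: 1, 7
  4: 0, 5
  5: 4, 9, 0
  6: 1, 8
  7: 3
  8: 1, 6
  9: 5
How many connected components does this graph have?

2

Component: {0, 2, 4, 5, 9}
Component: {1, 3, 6, 7, 8}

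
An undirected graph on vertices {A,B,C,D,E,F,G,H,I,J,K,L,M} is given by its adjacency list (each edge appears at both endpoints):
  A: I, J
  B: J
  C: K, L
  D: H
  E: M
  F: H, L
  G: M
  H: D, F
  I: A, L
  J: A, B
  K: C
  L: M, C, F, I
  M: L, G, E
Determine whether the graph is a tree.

Yes

|V| = 13, |E| = 12.
Connected and |E| = |V| - 1, which characterizes a tree.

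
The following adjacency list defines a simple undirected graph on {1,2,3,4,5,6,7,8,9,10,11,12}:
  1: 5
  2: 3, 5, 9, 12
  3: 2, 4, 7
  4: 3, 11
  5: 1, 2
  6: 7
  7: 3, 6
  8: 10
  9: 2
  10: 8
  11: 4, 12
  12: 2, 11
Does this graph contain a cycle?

The graph has 12 vertices, 11 edges, and 2 connected components.
One cycle is 2-3-4-11-12-2.

Yes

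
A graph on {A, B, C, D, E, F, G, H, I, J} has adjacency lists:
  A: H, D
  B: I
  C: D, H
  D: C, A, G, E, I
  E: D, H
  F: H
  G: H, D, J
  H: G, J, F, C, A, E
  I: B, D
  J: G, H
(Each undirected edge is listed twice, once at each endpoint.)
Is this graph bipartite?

The cycle H-G-J-H has length 3, which is odd, so the graph is not bipartite.

No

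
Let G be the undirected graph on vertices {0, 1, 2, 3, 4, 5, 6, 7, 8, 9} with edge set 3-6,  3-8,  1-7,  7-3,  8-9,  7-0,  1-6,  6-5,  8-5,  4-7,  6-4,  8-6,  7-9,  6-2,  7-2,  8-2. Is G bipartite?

The cycle 8-6-2-8 has length 3, which is odd, so the graph is not bipartite.

No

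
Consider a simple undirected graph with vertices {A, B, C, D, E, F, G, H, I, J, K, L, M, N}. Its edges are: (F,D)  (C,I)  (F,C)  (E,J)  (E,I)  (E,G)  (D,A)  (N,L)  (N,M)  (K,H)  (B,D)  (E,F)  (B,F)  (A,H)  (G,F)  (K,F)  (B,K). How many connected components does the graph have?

2

Component: {L, M, N}
Component: {A, B, C, D, E, F, G, H, I, J, K}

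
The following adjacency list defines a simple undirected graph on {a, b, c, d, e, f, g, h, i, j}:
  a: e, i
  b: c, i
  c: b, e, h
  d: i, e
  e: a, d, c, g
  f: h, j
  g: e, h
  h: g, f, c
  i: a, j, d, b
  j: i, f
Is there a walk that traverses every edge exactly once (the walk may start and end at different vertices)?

Degrees: a:2, b:2, c:3, d:2, e:4, f:2, g:2, h:3, i:4, j:2
Odd-degree vertices: c, h (2 total).
The non-isolated vertices are connected and exactly 2 have odd degree, so an Eulerian trail exists (from c to h).

Yes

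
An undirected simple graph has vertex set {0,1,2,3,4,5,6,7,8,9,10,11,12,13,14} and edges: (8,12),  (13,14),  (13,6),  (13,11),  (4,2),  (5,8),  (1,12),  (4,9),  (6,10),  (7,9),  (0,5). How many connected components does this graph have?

4

Component: {3}
Component: {2, 4, 7, 9}
Component: {0, 1, 5, 8, 12}
Component: {6, 10, 11, 13, 14}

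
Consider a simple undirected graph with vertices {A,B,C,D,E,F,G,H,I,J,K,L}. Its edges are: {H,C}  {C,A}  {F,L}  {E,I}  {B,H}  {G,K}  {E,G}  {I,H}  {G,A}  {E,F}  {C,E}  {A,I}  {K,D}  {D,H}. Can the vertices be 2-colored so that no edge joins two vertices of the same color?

A valid 2-coloring puts {B, C, D, F, G, I, J} on one side and {A, E, H, K, L} on the other; every edge crosses between the two sides.

Yes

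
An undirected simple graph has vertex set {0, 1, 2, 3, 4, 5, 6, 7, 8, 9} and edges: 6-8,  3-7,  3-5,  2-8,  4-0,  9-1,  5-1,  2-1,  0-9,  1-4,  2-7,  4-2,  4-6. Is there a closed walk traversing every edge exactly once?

Yes

Degrees: 0:2, 1:4, 2:4, 3:2, 4:4, 5:2, 6:2, 7:2, 8:2, 9:2
Every vertex has even degree and the edges form a single connected piece, so an Eulerian circuit exists.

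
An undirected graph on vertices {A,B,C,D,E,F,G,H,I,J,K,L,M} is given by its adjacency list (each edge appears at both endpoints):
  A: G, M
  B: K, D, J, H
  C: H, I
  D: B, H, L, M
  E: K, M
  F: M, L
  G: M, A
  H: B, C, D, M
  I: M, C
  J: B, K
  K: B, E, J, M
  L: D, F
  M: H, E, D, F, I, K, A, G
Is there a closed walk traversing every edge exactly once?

Yes

Degrees: A:2, B:4, C:2, D:4, E:2, F:2, G:2, H:4, I:2, J:2, K:4, L:2, M:8
All degrees are even and the non-isolated vertices are connected — an Eulerian circuit exists.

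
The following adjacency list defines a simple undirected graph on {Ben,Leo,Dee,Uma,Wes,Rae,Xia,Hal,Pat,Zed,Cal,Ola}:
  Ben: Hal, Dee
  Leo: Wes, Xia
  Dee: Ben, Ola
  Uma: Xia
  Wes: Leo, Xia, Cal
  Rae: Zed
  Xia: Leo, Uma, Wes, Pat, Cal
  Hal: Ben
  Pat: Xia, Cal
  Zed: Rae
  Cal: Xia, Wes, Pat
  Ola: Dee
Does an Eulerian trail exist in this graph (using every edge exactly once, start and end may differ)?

Degrees: Ben:2, Leo:2, Dee:2, Uma:1, Wes:3, Rae:1, Xia:5, Hal:1, Pat:2, Zed:1, Cal:3, Ola:1
Odd-degree vertices: Uma, Wes, Rae, Xia, Hal, Zed, Cal, Ola (8 total).
An Eulerian trail requires 0 or 2 odd-degree vertices; here there are 8.

No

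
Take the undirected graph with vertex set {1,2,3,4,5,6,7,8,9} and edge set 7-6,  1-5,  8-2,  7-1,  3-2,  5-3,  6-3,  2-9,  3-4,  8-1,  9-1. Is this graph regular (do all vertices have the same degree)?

No

Degrees: 1:4, 2:3, 3:4, 4:1, 5:2, 6:2, 7:2, 8:2, 9:2
Degrees are not all equal (e.g. deg(4)=1 but deg(1)=4); not regular.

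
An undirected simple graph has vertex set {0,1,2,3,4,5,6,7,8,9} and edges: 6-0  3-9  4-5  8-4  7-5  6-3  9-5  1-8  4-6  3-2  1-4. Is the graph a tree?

No

The graph has 10 vertices and 11 edges.
A tree on 10 vertices has exactly 9 edges; this graph has 11, so it contains a cycle and is not a tree.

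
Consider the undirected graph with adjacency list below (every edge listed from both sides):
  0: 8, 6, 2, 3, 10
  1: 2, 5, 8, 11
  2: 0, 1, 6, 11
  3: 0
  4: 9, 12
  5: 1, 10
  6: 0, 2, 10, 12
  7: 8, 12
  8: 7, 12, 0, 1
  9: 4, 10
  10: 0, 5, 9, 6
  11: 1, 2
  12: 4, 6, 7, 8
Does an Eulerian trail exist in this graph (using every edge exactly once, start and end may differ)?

Yes

Degrees: 0:5, 1:4, 2:4, 3:1, 4:2, 5:2, 6:4, 7:2, 8:4, 9:2, 10:4, 11:2, 12:4
Odd-degree vertices: 0, 3 (2 total).
With 2 odd-degree vertices and all edges in one connected piece, an Eulerian trail exists (from 0 to 3).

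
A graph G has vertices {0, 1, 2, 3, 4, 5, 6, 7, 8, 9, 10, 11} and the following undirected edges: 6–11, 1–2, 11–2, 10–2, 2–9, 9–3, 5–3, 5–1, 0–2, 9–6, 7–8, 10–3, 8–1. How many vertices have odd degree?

6

Degrees: 0:1, 1:3, 2:5, 3:3, 4:0, 5:2, 6:2, 7:1, 8:2, 9:3, 10:2, 11:2
Odd-degree vertices: 0, 1, 2, 3, 7, 9.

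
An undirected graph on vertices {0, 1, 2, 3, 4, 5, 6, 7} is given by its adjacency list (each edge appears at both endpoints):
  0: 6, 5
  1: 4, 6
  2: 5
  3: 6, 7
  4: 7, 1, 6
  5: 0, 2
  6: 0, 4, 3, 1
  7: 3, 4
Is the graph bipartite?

No

The cycle 4-1-6-4 has length 3, which is odd, so the graph is not bipartite.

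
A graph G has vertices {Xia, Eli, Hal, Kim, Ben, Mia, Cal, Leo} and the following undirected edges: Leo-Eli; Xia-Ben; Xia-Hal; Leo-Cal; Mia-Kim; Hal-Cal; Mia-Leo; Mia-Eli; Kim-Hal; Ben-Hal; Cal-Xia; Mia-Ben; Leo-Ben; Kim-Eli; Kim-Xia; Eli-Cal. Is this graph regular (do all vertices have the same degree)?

Degrees: Xia:4, Eli:4, Hal:4, Kim:4, Ben:4, Mia:4, Cal:4, Leo:4
All degrees equal 4; the graph is regular.

Yes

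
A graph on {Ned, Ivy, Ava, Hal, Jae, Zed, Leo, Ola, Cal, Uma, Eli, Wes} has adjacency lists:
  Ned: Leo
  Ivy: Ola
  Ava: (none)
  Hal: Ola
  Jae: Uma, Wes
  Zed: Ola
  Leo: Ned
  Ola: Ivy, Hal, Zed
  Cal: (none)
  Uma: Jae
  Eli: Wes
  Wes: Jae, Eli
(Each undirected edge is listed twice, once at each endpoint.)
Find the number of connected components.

5

Component: {Ava}
Component: {Cal}
Component: {Ned, Leo}
Component: {Ivy, Hal, Zed, Ola}
Component: {Jae, Uma, Eli, Wes}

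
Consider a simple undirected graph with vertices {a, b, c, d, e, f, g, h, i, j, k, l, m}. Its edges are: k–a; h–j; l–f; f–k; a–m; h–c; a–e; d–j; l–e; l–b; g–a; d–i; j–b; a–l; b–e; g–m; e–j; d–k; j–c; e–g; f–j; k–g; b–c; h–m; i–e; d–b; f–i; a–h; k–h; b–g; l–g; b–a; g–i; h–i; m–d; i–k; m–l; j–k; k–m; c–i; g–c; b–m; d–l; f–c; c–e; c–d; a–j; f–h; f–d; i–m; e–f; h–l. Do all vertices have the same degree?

Yes

Degrees: a:8, b:8, c:8, d:8, e:8, f:8, g:8, h:8, i:8, j:8, k:8, l:8, m:8
All degrees equal 8; the graph is regular.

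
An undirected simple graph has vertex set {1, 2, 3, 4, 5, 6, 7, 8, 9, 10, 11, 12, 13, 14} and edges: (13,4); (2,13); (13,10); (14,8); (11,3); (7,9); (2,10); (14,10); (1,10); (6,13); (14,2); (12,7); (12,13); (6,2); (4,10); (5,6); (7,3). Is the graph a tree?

No

The graph has 14 vertices and 17 edges.
Connected but with 17 > 13 edges, so it has a cycle and is not a tree.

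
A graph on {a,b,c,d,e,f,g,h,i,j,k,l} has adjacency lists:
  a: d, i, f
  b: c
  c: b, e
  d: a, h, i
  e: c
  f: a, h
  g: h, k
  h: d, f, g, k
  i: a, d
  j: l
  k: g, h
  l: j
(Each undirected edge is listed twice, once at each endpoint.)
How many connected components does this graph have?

3

Component: {j, l}
Component: {b, c, e}
Component: {a, d, f, g, h, i, k}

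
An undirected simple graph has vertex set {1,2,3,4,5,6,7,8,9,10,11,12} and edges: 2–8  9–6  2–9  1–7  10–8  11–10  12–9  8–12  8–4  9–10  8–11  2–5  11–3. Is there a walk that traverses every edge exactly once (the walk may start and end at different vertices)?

No

Degrees: 1:1, 2:3, 3:1, 4:1, 5:1, 6:1, 7:1, 8:5, 9:4, 10:3, 11:3, 12:2
Odd-degree vertices: 1, 2, 3, 4, 5, 6, 7, 8, 10, 11 (10 total).
With 10 odd-degree vertices (more than two), no single trail can use every edge.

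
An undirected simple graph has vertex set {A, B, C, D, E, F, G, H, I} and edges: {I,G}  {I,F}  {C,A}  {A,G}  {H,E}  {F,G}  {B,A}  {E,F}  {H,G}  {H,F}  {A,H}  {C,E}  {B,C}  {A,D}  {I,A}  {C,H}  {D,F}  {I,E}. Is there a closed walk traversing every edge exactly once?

Degrees: A:6, B:2, C:4, D:2, E:4, F:5, G:4, H:5, I:4
Vertices with odd degree: F, H. An Eulerian circuit requires all degrees even.

No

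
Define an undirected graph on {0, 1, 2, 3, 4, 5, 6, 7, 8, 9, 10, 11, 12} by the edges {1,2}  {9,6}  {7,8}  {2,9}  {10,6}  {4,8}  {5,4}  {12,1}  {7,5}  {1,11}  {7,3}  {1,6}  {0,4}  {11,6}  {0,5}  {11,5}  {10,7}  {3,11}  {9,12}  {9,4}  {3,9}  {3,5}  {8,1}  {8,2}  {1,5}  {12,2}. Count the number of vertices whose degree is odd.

Degrees: 0:2, 1:6, 2:4, 3:4, 4:4, 5:6, 6:4, 7:4, 8:4, 9:5, 10:2, 11:4, 12:3
Odd-degree vertices: 9, 12.

2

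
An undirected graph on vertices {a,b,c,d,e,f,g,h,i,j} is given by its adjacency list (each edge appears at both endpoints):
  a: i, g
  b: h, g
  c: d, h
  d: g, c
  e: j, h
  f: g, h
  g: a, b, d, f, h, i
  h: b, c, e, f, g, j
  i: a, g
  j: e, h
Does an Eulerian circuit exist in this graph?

Degrees: a:2, b:2, c:2, d:2, e:2, f:2, g:6, h:6, i:2, j:2
Every vertex has even degree and the edges form a single connected piece, so an Eulerian circuit exists.

Yes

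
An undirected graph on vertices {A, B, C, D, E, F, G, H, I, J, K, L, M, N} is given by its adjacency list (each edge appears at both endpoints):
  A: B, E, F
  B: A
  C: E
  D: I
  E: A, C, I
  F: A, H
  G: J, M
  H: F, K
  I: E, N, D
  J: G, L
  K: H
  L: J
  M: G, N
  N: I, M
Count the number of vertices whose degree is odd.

Degrees: A:3, B:1, C:1, D:1, E:3, F:2, G:2, H:2, I:3, J:2, K:1, L:1, M:2, N:2
Odd-degree vertices: A, B, C, D, E, I, K, L.

8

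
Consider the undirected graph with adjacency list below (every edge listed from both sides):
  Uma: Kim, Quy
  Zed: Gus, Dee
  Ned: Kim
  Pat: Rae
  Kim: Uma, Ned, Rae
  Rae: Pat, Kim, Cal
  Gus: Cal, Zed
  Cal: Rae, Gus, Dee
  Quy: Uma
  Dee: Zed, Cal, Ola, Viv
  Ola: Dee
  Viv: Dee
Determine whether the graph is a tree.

|V| = 12, |E| = 12.
A tree on 12 vertices has exactly 11 edges; this graph has 12, so it contains a cycle and is not a tree.

No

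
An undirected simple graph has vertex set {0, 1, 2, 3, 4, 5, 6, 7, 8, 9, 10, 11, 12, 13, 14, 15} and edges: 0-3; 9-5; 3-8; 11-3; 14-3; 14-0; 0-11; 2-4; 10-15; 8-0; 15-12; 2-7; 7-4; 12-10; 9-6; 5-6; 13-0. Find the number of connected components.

Component: {1}
Component: {2, 4, 7}
Component: {5, 6, 9}
Component: {10, 12, 15}
Component: {0, 3, 8, 11, 13, 14}

5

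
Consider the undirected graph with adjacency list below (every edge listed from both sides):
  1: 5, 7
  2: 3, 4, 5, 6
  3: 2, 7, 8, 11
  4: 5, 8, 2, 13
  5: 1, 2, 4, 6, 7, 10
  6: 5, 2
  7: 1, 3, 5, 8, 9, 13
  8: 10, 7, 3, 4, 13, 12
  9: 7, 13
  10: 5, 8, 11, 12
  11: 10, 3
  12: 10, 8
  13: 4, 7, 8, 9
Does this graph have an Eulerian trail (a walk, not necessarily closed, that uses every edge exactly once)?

Yes

Degrees: 1:2, 2:4, 3:4, 4:4, 5:6, 6:2, 7:6, 8:6, 9:2, 10:4, 11:2, 12:2, 13:4
Odd-degree vertices: none (0 total).
The non-isolated vertices are connected and exactly 0 have odd degree, so an Eulerian trail exists.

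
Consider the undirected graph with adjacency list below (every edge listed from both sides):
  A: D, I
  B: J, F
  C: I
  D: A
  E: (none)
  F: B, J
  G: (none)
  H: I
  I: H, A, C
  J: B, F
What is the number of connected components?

4

Component: {E}
Component: {G}
Component: {B, F, J}
Component: {A, C, D, H, I}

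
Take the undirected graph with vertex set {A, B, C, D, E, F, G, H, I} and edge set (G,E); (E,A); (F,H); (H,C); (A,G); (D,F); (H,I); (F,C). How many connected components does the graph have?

3

Component: {B}
Component: {A, E, G}
Component: {C, D, F, H, I}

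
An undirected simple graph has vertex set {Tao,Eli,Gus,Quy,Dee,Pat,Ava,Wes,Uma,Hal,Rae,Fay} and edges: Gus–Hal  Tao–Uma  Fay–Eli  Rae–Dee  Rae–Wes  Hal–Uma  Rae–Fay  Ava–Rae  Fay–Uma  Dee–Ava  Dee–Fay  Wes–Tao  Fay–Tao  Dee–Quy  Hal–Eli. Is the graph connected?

Component: {Pat}
Component: {Tao, Eli, Gus, Quy, Dee, Ava, Wes, Uma, Hal, Rae, Fay}
No edge joins these 2 groups, so the graph is disconnected.

No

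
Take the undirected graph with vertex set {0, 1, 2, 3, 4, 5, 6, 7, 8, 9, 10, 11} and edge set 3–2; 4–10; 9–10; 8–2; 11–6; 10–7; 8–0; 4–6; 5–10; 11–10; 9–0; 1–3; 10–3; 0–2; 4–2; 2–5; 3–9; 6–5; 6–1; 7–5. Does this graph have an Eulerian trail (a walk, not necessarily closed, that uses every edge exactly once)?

No

Degrees: 0:3, 1:2, 2:5, 3:4, 4:3, 5:4, 6:4, 7:2, 8:2, 9:3, 10:6, 11:2
Odd-degree vertices: 0, 2, 4, 9 (4 total).
With 4 odd-degree vertices (more than two), no single trail can use every edge.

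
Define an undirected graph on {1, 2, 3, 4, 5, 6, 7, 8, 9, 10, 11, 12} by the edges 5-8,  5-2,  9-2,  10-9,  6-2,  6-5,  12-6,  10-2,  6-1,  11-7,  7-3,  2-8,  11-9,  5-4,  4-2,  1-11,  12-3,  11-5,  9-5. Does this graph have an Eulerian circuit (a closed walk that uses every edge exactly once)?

Degrees: 1:2, 2:6, 3:2, 4:2, 5:6, 6:4, 7:2, 8:2, 9:4, 10:2, 11:4, 12:2
Every vertex has even degree and the edges form a single connected piece, so an Eulerian circuit exists.

Yes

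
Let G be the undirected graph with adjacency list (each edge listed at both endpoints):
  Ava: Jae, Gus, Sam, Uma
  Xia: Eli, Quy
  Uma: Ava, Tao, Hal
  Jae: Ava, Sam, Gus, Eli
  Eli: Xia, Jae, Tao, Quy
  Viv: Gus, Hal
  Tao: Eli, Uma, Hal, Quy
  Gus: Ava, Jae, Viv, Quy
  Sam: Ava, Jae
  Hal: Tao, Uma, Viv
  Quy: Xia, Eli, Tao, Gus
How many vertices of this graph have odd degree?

2

Degrees: Ava:4, Xia:2, Uma:3, Jae:4, Eli:4, Viv:2, Tao:4, Gus:4, Sam:2, Hal:3, Quy:4
Odd-degree vertices: Uma, Hal.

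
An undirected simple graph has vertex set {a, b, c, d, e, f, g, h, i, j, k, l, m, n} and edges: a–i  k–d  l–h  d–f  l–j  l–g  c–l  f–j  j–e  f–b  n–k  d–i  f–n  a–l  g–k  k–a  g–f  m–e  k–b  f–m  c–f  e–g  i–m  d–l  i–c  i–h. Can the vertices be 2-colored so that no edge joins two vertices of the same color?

Color {e, f, i, k, l} black and {a, b, c, d, g, h, j, m, n} white. No edge joins two same-colored vertices, so the graph is bipartite.

Yes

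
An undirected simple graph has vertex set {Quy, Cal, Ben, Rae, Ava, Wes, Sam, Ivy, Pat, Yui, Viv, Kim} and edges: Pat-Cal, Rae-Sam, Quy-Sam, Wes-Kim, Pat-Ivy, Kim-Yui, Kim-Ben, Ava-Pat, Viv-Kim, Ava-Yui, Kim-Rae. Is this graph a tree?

|V| = 12, |E| = 11.
It is connected with exactly 11 edges, hence acyclic — it is a tree.

Yes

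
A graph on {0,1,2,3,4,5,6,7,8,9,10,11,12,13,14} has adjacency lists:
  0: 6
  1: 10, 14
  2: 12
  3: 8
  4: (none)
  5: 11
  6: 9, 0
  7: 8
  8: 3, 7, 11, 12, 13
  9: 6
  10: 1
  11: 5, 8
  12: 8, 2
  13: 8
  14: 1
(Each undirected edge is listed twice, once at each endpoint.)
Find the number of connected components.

4

Component: {4}
Component: {0, 6, 9}
Component: {1, 10, 14}
Component: {2, 3, 5, 7, 8, 11, 12, 13}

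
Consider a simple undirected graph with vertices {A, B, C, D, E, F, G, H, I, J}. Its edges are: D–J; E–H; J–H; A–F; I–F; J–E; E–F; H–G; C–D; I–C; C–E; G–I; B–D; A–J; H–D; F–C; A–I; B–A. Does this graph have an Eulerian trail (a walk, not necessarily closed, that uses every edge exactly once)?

Yes

Degrees: A:4, B:2, C:4, D:4, E:4, F:4, G:2, H:4, I:4, J:4
Odd-degree vertices: none (0 total).
With 0 odd-degree vertices and all edges in one connected piece, an Eulerian trail exists.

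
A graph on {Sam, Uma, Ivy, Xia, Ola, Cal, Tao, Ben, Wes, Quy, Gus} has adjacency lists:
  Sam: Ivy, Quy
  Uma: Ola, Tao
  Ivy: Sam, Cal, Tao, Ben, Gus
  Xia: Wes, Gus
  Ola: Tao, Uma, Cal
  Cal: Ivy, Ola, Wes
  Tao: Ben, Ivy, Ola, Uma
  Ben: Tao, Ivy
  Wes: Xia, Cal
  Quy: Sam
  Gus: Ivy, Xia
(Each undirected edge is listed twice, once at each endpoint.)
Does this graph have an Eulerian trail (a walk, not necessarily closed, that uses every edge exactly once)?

No

Degrees: Sam:2, Uma:2, Ivy:5, Xia:2, Ola:3, Cal:3, Tao:4, Ben:2, Wes:2, Quy:1, Gus:2
Odd-degree vertices: Ivy, Ola, Cal, Quy (4 total).
With 4 odd-degree vertices (more than two), no single trail can use every edge.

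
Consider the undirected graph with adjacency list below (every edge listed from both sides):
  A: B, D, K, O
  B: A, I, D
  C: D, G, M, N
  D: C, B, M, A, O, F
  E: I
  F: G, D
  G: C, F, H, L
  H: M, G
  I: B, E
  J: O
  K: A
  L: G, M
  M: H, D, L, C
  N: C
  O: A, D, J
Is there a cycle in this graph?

Yes

The graph has 15 vertices, 20 edges, and 1 connected component.
One cycle is D-F-G-H-M-D.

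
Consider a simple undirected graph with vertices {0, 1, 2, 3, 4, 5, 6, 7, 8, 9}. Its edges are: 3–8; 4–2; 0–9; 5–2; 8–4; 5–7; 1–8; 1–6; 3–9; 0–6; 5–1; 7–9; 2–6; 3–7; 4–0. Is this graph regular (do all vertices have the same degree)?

Yes

Degrees: 0:3, 1:3, 2:3, 3:3, 4:3, 5:3, 6:3, 7:3, 8:3, 9:3
Every vertex has degree 3, so the graph is 3-regular.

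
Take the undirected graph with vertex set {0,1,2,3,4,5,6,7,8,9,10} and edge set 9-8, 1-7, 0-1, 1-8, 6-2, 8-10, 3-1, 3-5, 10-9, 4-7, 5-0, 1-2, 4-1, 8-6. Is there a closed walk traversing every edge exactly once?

Yes

Degrees: 0:2, 1:6, 2:2, 3:2, 4:2, 5:2, 6:2, 7:2, 8:4, 9:2, 10:2
All degrees are even and the non-isolated vertices are connected — an Eulerian circuit exists.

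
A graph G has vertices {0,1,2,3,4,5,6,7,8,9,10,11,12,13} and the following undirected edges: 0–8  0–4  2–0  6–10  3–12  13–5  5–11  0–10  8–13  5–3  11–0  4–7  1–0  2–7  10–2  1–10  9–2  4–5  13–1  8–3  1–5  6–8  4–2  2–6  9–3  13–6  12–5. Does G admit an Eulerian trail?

Yes

Degrees: 0:6, 1:4, 2:6, 3:4, 4:4, 5:6, 6:4, 7:2, 8:4, 9:2, 10:4, 11:2, 12:2, 13:4
Odd-degree vertices: none (0 total).
With 0 odd-degree vertices and all edges in one connected piece, an Eulerian trail exists.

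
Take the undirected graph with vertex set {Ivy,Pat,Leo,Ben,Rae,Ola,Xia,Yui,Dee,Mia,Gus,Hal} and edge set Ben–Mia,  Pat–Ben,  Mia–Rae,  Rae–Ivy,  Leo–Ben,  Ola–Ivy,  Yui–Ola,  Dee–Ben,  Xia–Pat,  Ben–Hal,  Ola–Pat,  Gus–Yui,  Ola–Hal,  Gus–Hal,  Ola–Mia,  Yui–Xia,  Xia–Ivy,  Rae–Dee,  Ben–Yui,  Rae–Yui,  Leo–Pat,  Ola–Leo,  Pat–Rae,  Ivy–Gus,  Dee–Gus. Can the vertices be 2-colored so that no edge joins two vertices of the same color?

No

The cycle Ola-Leo-Pat-Ola has length 3, which is odd, so the graph is not bipartite.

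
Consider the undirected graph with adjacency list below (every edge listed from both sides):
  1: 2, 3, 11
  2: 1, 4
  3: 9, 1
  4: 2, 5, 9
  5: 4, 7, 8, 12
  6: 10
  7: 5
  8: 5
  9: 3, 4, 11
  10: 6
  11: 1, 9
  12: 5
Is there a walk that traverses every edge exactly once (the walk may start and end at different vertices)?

Degrees: 1:3, 2:2, 3:2, 4:3, 5:4, 6:1, 7:1, 8:1, 9:3, 10:1, 11:2, 12:1
Odd-degree vertices: 1, 4, 6, 7, 8, 9, 10, 12 (8 total).
An Eulerian trail requires 0 or 2 odd-degree vertices; here there are 8.

No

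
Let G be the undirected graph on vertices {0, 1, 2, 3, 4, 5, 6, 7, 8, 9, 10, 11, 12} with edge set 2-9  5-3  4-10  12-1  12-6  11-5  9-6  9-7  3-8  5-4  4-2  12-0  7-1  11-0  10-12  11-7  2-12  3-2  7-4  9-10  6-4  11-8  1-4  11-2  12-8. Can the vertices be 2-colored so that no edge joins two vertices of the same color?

No

1-7-4-1 is an odd cycle (length 3), and a bipartite graph can contain only even cycles.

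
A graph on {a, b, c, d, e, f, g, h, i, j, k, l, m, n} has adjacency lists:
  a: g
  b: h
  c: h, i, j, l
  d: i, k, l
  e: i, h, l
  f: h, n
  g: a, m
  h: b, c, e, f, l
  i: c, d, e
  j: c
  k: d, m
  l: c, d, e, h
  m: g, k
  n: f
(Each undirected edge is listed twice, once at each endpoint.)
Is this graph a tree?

No

The graph has 14 vertices and 17 edges.
Connected but with 17 > 13 edges, so it has a cycle and is not a tree.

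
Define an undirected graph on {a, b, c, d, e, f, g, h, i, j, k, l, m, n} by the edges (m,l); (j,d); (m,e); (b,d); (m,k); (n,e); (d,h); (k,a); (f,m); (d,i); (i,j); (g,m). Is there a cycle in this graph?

Yes

|V| = 14, |E| = 12, number of components = 3.
Since 12 > 14 - 3, a cycle must exist; for instance d-i-j-d.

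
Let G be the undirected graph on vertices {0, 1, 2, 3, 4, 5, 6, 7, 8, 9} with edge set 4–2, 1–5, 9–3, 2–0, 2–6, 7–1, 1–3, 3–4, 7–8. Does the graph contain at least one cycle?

No

|V| = 10, |E| = 9, number of components = 1.
Since 9 = 10 - 1, the graph is a forest and contains no cycle.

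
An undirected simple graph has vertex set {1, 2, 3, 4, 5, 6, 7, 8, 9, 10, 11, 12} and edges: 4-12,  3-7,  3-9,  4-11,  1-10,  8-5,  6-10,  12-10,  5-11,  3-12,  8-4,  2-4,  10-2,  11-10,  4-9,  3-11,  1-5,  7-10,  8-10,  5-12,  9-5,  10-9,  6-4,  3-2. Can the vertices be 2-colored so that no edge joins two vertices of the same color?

Yes

A valid 2-coloring puts {3, 4, 5, 10} on one side and {1, 2, 6, 7, 8, 9, 11, 12} on the other; every edge crosses between the two sides.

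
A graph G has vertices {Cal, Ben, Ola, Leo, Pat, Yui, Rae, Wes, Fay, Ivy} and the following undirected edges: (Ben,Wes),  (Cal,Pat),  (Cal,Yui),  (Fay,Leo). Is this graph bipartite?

A valid 2-coloring puts {Ola, Pat, Yui, Rae, Wes, Fay, Ivy} on one side and {Cal, Ben, Leo} on the other; every edge crosses between the two sides.

Yes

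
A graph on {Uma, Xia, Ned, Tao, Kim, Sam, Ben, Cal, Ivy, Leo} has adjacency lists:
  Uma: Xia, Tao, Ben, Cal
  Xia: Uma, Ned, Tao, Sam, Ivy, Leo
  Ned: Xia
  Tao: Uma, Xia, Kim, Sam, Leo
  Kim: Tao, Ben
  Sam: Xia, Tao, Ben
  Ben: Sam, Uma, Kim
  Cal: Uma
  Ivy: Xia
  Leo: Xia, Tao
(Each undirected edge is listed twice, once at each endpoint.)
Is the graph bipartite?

No

The cycle Tao-Xia-Leo-Tao has length 3, which is odd, so the graph is not bipartite.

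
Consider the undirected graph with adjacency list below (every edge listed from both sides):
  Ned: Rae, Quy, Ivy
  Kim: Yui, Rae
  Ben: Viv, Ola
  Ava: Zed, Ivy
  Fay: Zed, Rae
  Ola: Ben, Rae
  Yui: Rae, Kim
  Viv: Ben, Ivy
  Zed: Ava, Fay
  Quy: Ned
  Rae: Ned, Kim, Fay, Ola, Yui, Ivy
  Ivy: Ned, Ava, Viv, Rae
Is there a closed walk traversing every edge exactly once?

Degrees: Ned:3, Kim:2, Ben:2, Ava:2, Fay:2, Ola:2, Yui:2, Viv:2, Zed:2, Quy:1, Rae:6, Ivy:4
Vertices with odd degree: Ned, Quy. An Eulerian circuit requires all degrees even.

No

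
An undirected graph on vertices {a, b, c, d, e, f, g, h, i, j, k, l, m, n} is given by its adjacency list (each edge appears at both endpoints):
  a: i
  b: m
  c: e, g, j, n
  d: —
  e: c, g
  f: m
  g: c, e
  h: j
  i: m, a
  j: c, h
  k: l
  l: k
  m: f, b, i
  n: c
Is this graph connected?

No

Component: {d}
Component: {k, l}
Component: {a, b, f, i, m}
Component: {c, e, g, h, j, n}
There are 4 separate components, so the graph is not connected.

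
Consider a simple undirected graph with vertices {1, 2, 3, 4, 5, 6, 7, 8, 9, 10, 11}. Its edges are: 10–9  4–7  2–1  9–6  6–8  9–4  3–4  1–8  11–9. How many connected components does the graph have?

Component: {5}
Component: {1, 2, 3, 4, 6, 7, 8, 9, 10, 11}

2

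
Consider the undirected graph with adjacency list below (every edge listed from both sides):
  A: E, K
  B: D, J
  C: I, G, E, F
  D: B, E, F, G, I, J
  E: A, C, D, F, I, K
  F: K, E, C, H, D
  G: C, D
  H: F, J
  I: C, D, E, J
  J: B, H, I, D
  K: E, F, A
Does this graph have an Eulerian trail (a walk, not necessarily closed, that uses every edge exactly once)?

Yes

Degrees: A:2, B:2, C:4, D:6, E:6, F:5, G:2, H:2, I:4, J:4, K:3
Odd-degree vertices: F, K (2 total).
The non-isolated vertices are connected and exactly 2 have odd degree, so an Eulerian trail exists (from F to K).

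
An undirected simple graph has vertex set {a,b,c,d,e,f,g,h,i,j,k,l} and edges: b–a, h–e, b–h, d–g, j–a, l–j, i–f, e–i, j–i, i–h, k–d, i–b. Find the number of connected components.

Component: {c}
Component: {d, g, k}
Component: {a, b, e, f, h, i, j, l}

3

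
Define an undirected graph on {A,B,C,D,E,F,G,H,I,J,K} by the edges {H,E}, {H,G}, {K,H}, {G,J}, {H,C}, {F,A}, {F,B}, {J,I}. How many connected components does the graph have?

Component: {D}
Component: {A, B, F}
Component: {C, E, G, H, I, J, K}

3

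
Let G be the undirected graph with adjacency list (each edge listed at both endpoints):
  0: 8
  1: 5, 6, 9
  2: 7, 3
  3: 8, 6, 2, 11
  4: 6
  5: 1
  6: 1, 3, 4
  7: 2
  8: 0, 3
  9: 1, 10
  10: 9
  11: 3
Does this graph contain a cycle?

No

The graph has 12 vertices, 11 edges, and 1 connected component.
Since 11 = 12 - 1, the graph is a forest and contains no cycle.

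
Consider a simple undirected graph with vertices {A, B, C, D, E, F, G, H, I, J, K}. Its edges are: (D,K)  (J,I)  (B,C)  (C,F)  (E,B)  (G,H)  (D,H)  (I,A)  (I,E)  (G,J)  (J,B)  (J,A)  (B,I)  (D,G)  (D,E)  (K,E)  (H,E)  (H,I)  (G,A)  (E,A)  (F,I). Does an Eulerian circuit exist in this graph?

Yes

Degrees: A:4, B:4, C:2, D:4, E:6, F:2, G:4, H:4, I:6, J:4, K:2
Every vertex has even degree and the edges form a single connected piece, so an Eulerian circuit exists.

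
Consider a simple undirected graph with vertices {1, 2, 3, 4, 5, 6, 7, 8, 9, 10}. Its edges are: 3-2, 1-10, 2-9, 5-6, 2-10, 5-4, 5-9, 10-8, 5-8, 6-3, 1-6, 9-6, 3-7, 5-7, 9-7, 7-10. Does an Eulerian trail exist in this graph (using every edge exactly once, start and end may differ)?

No

Degrees: 1:2, 2:3, 3:3, 4:1, 5:5, 6:4, 7:4, 8:2, 9:4, 10:4
Odd-degree vertices: 2, 3, 4, 5 (4 total).
With 4 odd-degree vertices (more than two), no single trail can use every edge.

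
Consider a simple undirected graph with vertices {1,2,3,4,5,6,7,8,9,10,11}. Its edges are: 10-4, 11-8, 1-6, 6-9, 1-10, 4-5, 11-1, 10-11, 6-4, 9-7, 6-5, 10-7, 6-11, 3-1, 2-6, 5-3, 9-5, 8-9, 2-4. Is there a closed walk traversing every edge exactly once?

Yes

Degrees: 1:4, 2:2, 3:2, 4:4, 5:4, 6:6, 7:2, 8:2, 9:4, 10:4, 11:4
All degrees are even and the non-isolated vertices are connected — an Eulerian circuit exists.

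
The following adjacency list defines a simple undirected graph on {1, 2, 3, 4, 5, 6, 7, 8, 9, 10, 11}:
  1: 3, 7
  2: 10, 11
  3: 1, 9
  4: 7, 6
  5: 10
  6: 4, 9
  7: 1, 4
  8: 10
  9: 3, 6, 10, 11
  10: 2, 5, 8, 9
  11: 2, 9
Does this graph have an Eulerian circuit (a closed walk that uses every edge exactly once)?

No

Degrees: 1:2, 2:2, 3:2, 4:2, 5:1, 6:2, 7:2, 8:1, 9:4, 10:4, 11:2
Vertices with odd degree: 5, 8. An Eulerian circuit requires all degrees even.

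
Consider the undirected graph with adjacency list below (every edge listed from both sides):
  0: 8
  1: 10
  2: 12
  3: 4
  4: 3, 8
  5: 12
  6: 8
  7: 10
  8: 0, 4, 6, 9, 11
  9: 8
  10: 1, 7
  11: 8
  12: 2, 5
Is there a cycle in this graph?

No

|V| = 13, |E| = 10, number of components = 3.
Since 10 = 13 - 3, the graph is a forest and contains no cycle.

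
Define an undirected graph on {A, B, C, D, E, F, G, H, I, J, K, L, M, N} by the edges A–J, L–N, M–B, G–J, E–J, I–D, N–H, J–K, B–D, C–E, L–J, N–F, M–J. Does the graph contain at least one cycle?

The graph has 14 vertices, 13 edges, and 1 connected component.
A forest on 14 vertices with 1 component has exactly 13 edges, which matches — so no cycle.

No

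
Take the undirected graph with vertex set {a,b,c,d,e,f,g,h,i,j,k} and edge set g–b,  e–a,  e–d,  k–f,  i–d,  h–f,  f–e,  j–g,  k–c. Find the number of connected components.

2

Component: {b, g, j}
Component: {a, c, d, e, f, h, i, k}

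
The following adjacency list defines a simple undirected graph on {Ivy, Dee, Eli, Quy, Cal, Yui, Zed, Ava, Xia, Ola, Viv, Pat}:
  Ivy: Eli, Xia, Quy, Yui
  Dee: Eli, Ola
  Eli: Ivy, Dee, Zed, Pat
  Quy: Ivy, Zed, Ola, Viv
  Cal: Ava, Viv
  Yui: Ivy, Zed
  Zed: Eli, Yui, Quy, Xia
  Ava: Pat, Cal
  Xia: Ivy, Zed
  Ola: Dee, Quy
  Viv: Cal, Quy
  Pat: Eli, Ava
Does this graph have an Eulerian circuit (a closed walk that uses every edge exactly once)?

Degrees: Ivy:4, Dee:2, Eli:4, Quy:4, Cal:2, Yui:2, Zed:4, Ava:2, Xia:2, Ola:2, Viv:2, Pat:2
All degrees are even and the non-isolated vertices are connected — an Eulerian circuit exists.

Yes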